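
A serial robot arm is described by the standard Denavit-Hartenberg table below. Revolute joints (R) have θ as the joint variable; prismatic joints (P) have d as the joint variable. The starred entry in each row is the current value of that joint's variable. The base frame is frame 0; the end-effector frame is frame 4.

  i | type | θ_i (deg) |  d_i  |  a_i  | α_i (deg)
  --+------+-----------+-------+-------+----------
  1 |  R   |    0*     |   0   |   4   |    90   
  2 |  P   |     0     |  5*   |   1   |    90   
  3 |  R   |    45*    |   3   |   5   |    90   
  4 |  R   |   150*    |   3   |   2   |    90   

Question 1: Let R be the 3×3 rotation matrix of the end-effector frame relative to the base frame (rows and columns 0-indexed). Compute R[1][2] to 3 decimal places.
End-effector z-axis (col 2 of R) = (0.3536,-0.3536,-0.8660)
R[1][2] = -0.3536

-0.354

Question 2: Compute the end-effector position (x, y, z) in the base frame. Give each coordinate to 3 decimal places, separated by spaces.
after link 1: o_1 = (4.0000, 0.0000, 0.0000)
after link 2: o_2 = (5.0000, -5.0000, 0.0000)
after link 3: o_3 = (8.5355, -8.5355, -3.0000)
after link 4: o_4 = (9.4321, -5.1895, -4.0000)

9.432 -5.189 -4.000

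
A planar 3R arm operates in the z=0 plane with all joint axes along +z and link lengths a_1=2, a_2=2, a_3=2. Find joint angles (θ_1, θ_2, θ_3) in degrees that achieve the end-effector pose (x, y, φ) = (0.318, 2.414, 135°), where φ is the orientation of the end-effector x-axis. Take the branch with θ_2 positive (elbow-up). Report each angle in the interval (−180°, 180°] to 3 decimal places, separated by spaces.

-30.007 119.999 45.008

wrist centre = target − a_3·(cos φ, sin φ) = (1.7322, 0.9998)
cos θ_2 = (4.0001−2²−2²)/(2·2·2) = -0.5000; θ_2 = 119.9989° (elbow-up)
β = atan2(0.9998,1.7322) = 29.9924°; ψ = atan2(1.7321,1.0000) = 59.9994°
θ_1 = β − ψ = -30.0071°
θ_3 = φ − θ_1 − θ_2 = 45.0082° (wrapped to (-180°,180°])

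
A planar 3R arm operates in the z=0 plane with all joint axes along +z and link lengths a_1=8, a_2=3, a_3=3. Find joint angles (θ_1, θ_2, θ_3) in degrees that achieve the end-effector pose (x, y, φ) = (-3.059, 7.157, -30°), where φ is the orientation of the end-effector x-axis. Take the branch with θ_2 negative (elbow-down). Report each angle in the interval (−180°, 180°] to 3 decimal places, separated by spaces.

wrist centre = target − a_3·(cos φ, sin φ) = (-5.6571, 8.6570)
cos θ_2 = (106.9462−8²−3²)/(2·8·3) = 0.7072; θ_2 = -44.9915° (elbow-down)
β = atan2(8.6570,-5.6571) = 123.1633°; ψ = atan2(-2.1210,10.1216) = -11.8352°
θ_1 = β − ψ = 134.9985°
θ_3 = φ − θ_1 − θ_2 = -120.0070° (wrapped to (-180°,180°])

134.999 -44.992 -120.007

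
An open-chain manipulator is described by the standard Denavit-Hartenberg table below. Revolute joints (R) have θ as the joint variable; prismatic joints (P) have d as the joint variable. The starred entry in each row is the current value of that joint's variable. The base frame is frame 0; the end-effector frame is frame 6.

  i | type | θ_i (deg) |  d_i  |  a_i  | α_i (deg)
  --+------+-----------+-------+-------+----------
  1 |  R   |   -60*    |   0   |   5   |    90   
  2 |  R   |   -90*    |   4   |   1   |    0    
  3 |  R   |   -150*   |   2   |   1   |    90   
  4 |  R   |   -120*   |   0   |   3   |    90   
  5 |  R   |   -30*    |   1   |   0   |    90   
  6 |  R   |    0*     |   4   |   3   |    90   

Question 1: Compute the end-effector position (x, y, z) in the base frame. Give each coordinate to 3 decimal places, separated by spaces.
after link 1: o_1 = (2.5000, -4.3301, 0.0000)
after link 2: o_2 = (-0.9641, -6.3301, -1.0000)
after link 3: o_3 = (-2.9462, -6.8971, -0.1340)
after link 4: o_4 = (-0.3212, -6.2476, -1.4330)
after link 5: o_5 = (-0.5377, -6.8726, -2.1830)
after link 6: o_6 = (-2.1639, -3.0200, -4.9240)

-2.164 -3.020 -4.924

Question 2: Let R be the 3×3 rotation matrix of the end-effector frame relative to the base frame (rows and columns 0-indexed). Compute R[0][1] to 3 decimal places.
-0.812

End-effector y-axis (col 1 of R) = (-0.8125,0.5413,-0.2165)
R[0][1] = -0.8125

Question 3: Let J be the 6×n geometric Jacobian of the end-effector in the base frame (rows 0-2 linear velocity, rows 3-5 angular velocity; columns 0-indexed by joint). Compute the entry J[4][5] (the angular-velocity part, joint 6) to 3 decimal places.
axis z_5 = (-0.8125,0.5413,-0.2165); lever o_n−o_5 = (-1.6262,3.8526,-2.7410)
cross product → J_v[:, 5] = (-0.6495,-1.8750,-2.2500)
J_ω[:, 5] = z_5
entry J[4][5] = 0.5413

0.541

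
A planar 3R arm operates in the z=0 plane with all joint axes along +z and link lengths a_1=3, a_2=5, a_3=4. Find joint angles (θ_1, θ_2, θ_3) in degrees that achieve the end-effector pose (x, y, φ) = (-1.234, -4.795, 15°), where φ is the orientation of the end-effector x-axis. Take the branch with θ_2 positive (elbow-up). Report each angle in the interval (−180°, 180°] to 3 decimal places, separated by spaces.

wrist centre = target − a_3·(cos φ, sin φ) = (-5.0977, -5.8303)
cos θ_2 = (59.9787−3²−5²)/(2·3·5) = 0.8660; θ_2 = 30.0079° (elbow-up)
β = atan2(-5.8303,-5.0977) = -131.1648°; ψ = atan2(2.5006,7.3298) = 18.8374°
θ_1 = β − ψ = -150.0022°
θ_3 = φ − θ_1 − θ_2 = 134.9943° (wrapped to (-180°,180°])

-150.002 30.008 134.994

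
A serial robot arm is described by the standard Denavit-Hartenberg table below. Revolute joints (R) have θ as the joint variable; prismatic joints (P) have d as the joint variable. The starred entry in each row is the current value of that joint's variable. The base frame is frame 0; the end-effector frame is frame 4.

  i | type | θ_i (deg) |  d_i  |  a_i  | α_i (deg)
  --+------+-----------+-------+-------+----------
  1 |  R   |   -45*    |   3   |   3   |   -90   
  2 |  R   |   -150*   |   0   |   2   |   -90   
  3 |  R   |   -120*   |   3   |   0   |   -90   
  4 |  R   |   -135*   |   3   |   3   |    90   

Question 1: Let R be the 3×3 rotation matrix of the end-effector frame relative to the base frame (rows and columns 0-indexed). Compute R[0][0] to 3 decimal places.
-0.400

End-effector x-axis (col 0 of R) = (-0.3995,-0.4665,0.7891)
R[0][0] = -0.3995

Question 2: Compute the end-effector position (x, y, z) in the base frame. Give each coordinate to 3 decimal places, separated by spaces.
0.228 -0.705 10.265

after link 1: o_1 = (2.1213, -2.1213, 3.0000)
after link 2: o_2 = (0.8966, -0.8966, 4.0000)
after link 3: o_3 = (1.9572, -1.9572, 6.5981)
after link 4: o_4 = (0.2283, -0.7051, 10.2646)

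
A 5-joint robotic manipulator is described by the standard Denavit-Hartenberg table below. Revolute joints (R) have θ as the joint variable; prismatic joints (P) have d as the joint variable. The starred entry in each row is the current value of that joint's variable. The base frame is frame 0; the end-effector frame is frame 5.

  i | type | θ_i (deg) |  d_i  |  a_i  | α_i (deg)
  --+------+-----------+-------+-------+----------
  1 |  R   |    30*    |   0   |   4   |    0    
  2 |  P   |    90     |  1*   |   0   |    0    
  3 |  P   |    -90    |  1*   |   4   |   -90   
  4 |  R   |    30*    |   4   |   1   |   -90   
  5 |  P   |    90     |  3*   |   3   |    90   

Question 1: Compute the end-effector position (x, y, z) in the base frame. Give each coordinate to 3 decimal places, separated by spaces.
5.879 4.549 -1.098

after link 1: o_1 = (3.4641, 2.0000, 0.0000)
after link 2: o_2 = (3.4641, 2.0000, 1.0000)
after link 3: o_3 = (6.9282, 4.0000, 2.0000)
after link 4: o_4 = (5.6782, 7.8971, 1.5000)
after link 5: o_5 = (5.8792, 4.5490, -1.0981)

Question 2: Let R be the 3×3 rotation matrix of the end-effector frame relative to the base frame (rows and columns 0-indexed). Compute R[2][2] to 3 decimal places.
-0.500

End-effector z-axis (col 2 of R) = (0.7500,0.4330,-0.5000)
R[2][2] = -0.5000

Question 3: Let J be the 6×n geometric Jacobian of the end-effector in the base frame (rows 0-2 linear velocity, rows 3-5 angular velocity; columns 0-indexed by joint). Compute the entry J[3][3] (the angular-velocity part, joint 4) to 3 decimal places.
-0.500

axis z_3 = (-0.5000,0.8660,0.0000); lever o_n−o_3 = (-1.0490,0.5490,-3.0981)
cross product → J_v[:, 3] = (-2.6830,-1.5490,0.6340)
J_ω[:, 3] = z_3
entry J[3][3] = -0.5000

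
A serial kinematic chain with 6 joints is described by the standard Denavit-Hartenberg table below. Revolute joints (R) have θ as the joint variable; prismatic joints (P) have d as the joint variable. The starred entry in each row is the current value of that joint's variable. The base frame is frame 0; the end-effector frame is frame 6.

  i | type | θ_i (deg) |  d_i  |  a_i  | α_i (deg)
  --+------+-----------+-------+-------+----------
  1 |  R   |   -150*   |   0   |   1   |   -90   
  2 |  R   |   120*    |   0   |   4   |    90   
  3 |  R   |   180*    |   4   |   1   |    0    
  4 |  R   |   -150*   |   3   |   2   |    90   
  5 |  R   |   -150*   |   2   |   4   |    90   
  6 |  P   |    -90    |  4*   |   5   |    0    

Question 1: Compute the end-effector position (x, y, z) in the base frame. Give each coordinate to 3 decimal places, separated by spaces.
-7.431 -5.290 -2.933

after link 1: o_1 = (-0.8660, -0.5000, 0.0000)
after link 2: o_2 = (0.8660, 0.5000, -3.4641)
after link 3: o_3 = (-2.5670, -1.4821, -4.5981)
after link 4: o_4 = (-3.5670, -3.2141, -7.5981)
after link 5: o_5 = (-4.6651, 0.1519, -4.8660)
after link 6: o_6 = (-7.4306, -5.2901, -2.9330)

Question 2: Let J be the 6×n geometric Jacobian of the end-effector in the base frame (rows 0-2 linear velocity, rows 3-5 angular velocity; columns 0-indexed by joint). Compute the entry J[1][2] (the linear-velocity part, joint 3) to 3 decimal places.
4.547

axis z_2 = (-0.7500,-0.4330,-0.5000); lever o_n−o_2 = (-8.2966,-5.7901,0.5311)
cross product → J_v[:, 2] = (-3.1250,4.5466,0.7500)
J_ω[:, 2] = z_2
entry J[1][2] = 4.5466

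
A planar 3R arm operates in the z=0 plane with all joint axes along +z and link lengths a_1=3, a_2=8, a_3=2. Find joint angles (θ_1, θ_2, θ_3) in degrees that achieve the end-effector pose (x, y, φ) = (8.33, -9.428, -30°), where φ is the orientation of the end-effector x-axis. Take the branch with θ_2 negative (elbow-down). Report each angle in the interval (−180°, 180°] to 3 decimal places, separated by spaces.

wrist centre = target − a_3·(cos φ, sin φ) = (6.5979, -8.4280)
cos θ_2 = (114.5641−3²−8²)/(2·3·8) = 0.8659; θ_2 = -30.0122° (elbow-down)
β = atan2(-8.4280,6.5979) = -51.9440°; ψ = atan2(-4.0015,9.9274) = -21.9532°
θ_1 = β − ψ = -29.9909°
θ_3 = φ − θ_1 − θ_2 = 30.0030° (wrapped to (-180°,180°])

-29.991 -30.012 30.003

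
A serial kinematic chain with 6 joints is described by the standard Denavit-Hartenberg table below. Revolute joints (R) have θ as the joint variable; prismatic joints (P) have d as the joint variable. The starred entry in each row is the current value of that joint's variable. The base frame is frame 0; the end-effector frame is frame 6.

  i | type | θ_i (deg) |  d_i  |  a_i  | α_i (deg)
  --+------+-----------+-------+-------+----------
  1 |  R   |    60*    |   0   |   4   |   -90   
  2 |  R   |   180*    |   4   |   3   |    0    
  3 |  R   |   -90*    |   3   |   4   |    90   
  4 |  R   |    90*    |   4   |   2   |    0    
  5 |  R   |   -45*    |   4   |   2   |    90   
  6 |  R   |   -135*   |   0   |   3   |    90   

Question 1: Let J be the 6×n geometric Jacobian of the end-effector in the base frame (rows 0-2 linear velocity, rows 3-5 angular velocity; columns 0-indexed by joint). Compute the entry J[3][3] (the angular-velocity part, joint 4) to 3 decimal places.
0.500

axis z_3 = (0.5000,0.8660,0.0000); lever o_n−o_3 = (1.2816,6.0482,0.0858)
cross product → J_v[:, 3] = (0.0743,-0.0429,1.9142)
J_ω[:, 3] = z_3
entry J[3][3] = 0.5000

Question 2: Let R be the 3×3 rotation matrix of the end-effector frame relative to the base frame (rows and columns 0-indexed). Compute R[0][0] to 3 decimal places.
0.079

End-effector x-axis (col 0 of R) = (0.0795,-0.8624,0.5000)
R[0][0] = 0.0795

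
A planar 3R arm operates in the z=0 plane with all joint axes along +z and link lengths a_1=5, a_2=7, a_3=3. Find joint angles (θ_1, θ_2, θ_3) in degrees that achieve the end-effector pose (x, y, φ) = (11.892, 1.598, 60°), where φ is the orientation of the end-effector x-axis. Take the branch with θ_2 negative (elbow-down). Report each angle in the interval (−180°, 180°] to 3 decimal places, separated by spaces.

30.003 -60.006 90.003

wrist centre = target − a_3·(cos φ, sin φ) = (10.3920, -1.0001)
cos θ_2 = (108.9938−5²−7²)/(2·5·7) = 0.4999; θ_2 = -60.0058° (elbow-down)
β = atan2(-1.0001,10.3920) = -5.4969°; ψ = atan2(-6.0625,8.4994) = -35.4999°
θ_1 = β − ψ = 30.0030°
θ_3 = φ − θ_1 − θ_2 = 90.0029° (wrapped to (-180°,180°])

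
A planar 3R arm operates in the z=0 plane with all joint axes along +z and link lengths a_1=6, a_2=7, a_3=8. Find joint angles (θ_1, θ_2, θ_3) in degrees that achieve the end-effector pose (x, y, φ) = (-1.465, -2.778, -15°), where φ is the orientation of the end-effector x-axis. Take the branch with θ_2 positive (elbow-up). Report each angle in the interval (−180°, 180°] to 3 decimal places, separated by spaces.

135.002 89.999 119.998

wrist centre = target − a_3·(cos φ, sin φ) = (-9.1924, -0.7074)
cos θ_2 = (85.0008−6²−7²)/(2·6·7) = 0.0000; θ_2 = 89.9994° (elbow-up)
β = atan2(-0.7074,-9.1924) = -175.5992°; ψ = atan2(7.0000,6.0001) = 49.3984°
θ_1 = β − ψ = -224.9976°
θ_3 = φ − θ_1 − θ_2 = 119.9981° (wrapped to (-180°,180°])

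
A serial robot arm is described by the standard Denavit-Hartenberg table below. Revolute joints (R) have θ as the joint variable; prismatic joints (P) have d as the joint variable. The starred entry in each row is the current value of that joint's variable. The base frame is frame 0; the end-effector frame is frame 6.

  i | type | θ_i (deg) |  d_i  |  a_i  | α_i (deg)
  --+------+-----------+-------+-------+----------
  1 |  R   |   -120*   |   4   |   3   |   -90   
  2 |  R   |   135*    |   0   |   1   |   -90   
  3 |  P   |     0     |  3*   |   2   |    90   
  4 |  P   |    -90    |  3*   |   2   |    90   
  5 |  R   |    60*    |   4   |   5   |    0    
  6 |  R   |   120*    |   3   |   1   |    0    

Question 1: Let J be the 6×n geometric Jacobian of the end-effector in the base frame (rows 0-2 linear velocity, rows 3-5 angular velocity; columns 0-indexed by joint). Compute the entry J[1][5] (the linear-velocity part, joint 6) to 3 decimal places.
0.500

axis z_5 = (-0.3536,-0.6124,0.7071); lever o_n−o_5 = (-0.7071,-1.2247,2.8284)
cross product → J_v[:, 5] = (-0.8660,0.5000,0.0000)
J_ω[:, 5] = z_5
entry J[1][5] = 0.5000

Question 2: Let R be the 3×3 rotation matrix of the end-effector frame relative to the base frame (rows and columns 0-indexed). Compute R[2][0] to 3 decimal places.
0.707

End-effector x-axis (col 0 of R) = (0.3536,0.6124,0.7071)
R[2][0] = 0.7071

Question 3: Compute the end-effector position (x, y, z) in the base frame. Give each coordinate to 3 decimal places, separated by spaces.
3.257 -9.019 6.475

after link 1: o_1 = (-1.5000, -2.5981, 4.0000)
after link 2: o_2 = (-1.1464, -1.9857, 3.2929)
after link 3: o_3 = (0.6213, 1.0762, 4.0000)
after link 4: o_4 = (2.5123, -1.6486, 2.5858)
after link 5: o_5 = (3.9642, -7.7941, 3.6464)
after link 6: o_6 = (3.2571, -9.0188, 6.4749)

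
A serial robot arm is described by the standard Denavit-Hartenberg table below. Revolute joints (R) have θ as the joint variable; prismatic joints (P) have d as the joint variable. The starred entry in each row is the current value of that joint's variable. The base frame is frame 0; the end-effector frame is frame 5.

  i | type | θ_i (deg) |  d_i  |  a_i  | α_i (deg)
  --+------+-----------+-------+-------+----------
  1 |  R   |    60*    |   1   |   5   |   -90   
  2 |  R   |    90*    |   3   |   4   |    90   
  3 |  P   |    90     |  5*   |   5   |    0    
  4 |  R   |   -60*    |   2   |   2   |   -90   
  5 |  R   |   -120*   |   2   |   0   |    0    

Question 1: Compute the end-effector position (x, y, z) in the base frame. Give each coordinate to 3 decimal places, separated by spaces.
-3.294 15.758 -3.732

after link 1: o_1 = (2.5000, 4.3301, 1.0000)
after link 2: o_2 = (-0.0981, 5.8301, -3.0000)
after link 3: o_3 = (-1.9282, 12.6603, -3.0000)
after link 4: o_4 = (-1.7942, 14.8923, -4.7321)
after link 5: o_5 = (-3.2942, 15.7583, -3.7321)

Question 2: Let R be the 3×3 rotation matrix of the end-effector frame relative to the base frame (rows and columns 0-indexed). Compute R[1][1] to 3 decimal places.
0.650

End-effector y-axis (col 1 of R) = (-0.1250,0.6495,-0.7500)
R[1][1] = 0.6495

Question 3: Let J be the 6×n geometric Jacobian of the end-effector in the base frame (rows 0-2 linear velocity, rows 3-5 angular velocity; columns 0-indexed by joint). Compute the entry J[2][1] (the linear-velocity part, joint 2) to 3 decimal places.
-7.000

axis z_1 = (-0.8660,0.5000,0.0000); lever o_n−o_1 = (-5.7942,11.4282,-4.7321)
cross product → J_v[:, 1] = (-2.3660,-4.0981,-7.0000)
J_ω[:, 1] = z_1
entry J[2][1] = -7.0000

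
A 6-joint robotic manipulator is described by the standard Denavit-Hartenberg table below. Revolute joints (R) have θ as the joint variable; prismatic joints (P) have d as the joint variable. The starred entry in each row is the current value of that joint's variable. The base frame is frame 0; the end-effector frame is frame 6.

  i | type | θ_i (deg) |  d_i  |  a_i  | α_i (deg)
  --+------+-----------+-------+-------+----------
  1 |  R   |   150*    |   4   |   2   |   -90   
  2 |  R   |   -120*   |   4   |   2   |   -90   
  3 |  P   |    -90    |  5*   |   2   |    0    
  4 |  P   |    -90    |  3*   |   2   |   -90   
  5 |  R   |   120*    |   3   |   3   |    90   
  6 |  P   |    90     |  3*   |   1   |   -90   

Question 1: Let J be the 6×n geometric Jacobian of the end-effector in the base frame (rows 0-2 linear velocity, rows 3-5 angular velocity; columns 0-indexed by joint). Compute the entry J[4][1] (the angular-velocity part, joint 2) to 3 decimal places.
-0.866

axis z_1 = (-0.5000,-0.8660,0.0000); lever o_n−o_1 = (-8.4019,-6.6962,1.0000)
cross product → J_v[:, 1] = (-0.8660,0.5000,-3.9282)
J_ω[:, 1] = z_1
entry J[4][1] = -0.8660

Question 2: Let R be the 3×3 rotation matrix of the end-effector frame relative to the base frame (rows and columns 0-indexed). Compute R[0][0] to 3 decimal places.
-0.500

End-effector x-axis (col 0 of R) = (-0.5000,-0.8660,0.0000)
R[0][0] = -0.5000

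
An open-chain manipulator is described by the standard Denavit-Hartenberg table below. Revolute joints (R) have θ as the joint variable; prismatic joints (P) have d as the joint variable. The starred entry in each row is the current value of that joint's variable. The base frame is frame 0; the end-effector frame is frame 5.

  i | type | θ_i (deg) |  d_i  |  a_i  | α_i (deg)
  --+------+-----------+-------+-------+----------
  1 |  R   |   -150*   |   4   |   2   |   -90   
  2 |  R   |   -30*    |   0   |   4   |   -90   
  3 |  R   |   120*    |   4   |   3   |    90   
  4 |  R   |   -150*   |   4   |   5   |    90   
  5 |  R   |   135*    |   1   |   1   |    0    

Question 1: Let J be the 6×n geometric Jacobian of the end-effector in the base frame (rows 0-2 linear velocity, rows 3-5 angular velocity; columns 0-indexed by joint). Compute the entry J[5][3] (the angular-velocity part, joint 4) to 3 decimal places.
0.433

axis z_3 = (-0.8995,0.0580,0.4330); lever o_n−o_3 = (-3.4350,-3.4833,4.2016)
cross product → J_v[:, 3] = (1.7521,2.2920,3.3326)
J_ω[:, 3] = z_3
entry J[5][3] = 0.4330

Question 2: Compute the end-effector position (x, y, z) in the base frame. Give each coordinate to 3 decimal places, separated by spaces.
after link 1: o_1 = (-1.7321, -1.0000, 4.0000)
after link 2: o_2 = (-4.7321, -2.7321, 6.0000)
after link 3: o_3 = (-6.6381, -0.8325, 1.7859)
after link 4: o_4 = (-8.9025, -4.1606, 6.7655)
after link 5: o_5 = (-10.0731, -4.3158, 5.9875)

-10.073 -4.316 5.987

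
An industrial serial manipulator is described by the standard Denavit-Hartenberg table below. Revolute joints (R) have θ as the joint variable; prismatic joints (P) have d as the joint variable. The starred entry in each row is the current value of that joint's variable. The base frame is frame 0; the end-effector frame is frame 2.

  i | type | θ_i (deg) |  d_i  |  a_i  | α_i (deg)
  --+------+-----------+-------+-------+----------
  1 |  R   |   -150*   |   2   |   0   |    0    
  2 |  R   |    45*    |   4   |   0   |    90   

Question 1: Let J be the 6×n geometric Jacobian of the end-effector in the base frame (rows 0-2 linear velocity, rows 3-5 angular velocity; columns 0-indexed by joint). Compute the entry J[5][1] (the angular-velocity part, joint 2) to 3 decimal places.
axis z_1 = (0.0000,0.0000,1.0000); lever o_n−o_1 = (0.0000,0.0000,4.0000)
cross product → J_v[:, 1] = (0.0000,0.0000,0.0000)
J_ω[:, 1] = z_1
entry J[5][1] = 1.0000

1.000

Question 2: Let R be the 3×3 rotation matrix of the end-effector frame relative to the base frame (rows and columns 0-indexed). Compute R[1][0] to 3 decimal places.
End-effector x-axis (col 0 of R) = (-0.2588,-0.9659,0.0000)
R[1][0] = -0.9659

-0.966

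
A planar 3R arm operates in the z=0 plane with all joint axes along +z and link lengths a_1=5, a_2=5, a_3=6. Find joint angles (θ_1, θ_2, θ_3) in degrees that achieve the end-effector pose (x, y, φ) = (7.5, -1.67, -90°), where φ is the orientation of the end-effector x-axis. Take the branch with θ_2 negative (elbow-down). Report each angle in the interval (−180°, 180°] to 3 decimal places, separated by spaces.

wrist centre = target − a_3·(cos φ, sin φ) = (7.5000, 4.3300)
cos θ_2 = (74.9989−5²−5²)/(2·5·5) = 0.5000; θ_2 = -60.0015° (elbow-down)
β = atan2(4.3300,7.5000) = 29.9993°; ψ = atan2(-4.3302,7.4999) = -30.0007°
θ_1 = β − ψ = 60.0000°
θ_3 = φ − θ_1 − θ_2 = -89.9985° (wrapped to (-180°,180°])

60.000 -60.001 -89.999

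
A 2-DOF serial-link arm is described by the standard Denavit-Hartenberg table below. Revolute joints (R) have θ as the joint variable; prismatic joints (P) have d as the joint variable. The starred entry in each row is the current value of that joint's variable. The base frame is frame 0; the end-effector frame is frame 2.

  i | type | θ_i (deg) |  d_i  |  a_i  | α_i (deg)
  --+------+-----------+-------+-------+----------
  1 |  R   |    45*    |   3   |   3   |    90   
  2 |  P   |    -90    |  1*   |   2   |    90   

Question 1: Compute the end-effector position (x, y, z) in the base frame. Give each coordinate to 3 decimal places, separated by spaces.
after link 1: o_1 = (2.1213, 2.1213, 3.0000)
after link 2: o_2 = (2.8284, 1.4142, 1.0000)

2.828 1.414 1.000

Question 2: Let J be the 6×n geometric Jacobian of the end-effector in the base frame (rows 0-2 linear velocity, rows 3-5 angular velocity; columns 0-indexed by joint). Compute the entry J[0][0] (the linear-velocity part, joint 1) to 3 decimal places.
-1.414

axis z_0 = ẑ; lever o_n−o_0 = (2.8284,1.4142,1.0000)
cross product → J_v[:, 0] = (-1.4142,2.8284,0.0000)
J_ω[:, 0] = z_0
entry J[0][0] = -1.4142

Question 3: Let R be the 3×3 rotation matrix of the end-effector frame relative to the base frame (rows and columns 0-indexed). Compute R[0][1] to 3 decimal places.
End-effector y-axis (col 1 of R) = (0.7071,-0.7071,0.0000)
R[0][1] = 0.7071

0.707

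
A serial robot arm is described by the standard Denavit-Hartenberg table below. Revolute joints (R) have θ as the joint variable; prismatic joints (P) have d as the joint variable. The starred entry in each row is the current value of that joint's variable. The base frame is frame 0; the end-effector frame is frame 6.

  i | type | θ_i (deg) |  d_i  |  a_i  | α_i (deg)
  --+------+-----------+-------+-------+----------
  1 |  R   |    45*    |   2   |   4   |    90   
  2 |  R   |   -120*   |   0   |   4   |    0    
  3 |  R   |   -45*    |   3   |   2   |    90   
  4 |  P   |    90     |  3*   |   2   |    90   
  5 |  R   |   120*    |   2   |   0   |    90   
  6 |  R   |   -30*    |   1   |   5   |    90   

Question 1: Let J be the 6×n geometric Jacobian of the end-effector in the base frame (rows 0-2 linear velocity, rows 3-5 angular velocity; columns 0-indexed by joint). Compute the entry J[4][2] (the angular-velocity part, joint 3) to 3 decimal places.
-0.707

axis z_2 = (0.7071,-0.7071,0.0000); lever o_n−o_2 = (0.2656,-4.9683,6.6147)
cross product → J_v[:, 2] = (-4.6773,-4.6773,-3.3253)
J_ω[:, 2] = z_2
entry J[4][2] = -0.7071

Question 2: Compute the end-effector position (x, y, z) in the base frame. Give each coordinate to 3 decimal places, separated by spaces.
1.680 -3.554 5.151

after link 1: o_1 = (2.8284, 2.8284, 2.0000)
after link 2: o_2 = (1.4142, 1.4142, -1.4641)
after link 3: o_3 = (2.1695, -2.0731, -1.9817)
after link 4: o_4 = (3.0347, -4.0364, 0.9160)
after link 5: o_5 = (1.6687, -5.4024, 0.3984)
after link 6: o_6 = (1.6798, -3.5541, 5.1506)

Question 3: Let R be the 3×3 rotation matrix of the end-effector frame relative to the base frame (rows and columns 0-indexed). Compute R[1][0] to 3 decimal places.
0.510

End-effector x-axis (col 0 of R) = (-0.1019,0.5104,0.8539)
R[1][0] = 0.5104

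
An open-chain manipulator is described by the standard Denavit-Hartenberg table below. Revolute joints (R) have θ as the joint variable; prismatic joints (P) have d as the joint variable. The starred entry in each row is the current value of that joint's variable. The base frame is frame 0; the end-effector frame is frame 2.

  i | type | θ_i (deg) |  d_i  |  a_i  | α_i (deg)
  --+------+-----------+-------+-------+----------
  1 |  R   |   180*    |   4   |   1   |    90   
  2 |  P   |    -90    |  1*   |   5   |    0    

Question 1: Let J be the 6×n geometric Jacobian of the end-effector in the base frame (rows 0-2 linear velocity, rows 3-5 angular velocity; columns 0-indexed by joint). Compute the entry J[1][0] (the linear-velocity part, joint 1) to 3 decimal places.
-1.000

axis z_0 = ẑ; lever o_n−o_0 = (-1.0000,1.0000,-1.0000)
cross product → J_v[:, 0] = (-1.0000,-1.0000,0.0000)
J_ω[:, 0] = z_0
entry J[1][0] = -1.0000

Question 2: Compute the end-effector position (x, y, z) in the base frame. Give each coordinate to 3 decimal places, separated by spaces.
-1.000 1.000 -1.000

after link 1: o_1 = (-1.0000, 0.0000, 4.0000)
after link 2: o_2 = (-1.0000, 1.0000, -1.0000)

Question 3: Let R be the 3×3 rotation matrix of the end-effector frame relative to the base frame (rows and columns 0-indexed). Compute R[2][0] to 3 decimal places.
-1.000

End-effector x-axis (col 0 of R) = (-0.0000,0.0000,-1.0000)
R[2][0] = -1.0000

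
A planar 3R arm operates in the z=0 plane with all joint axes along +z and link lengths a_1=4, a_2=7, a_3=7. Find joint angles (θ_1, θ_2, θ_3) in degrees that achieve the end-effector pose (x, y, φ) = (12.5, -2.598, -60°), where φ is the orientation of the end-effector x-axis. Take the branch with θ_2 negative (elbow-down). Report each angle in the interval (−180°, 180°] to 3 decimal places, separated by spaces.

60.000 -59.999 -60.001

wrist centre = target − a_3·(cos φ, sin φ) = (9.0000, 3.4642)
cos θ_2 = (93.0005−4²−7²)/(2·4·7) = 0.5000; θ_2 = -59.9994° (elbow-down)
β = atan2(3.4642,9.0000) = 21.0521°; ψ = atan2(-6.0621,7.5001) = -38.9479°
θ_1 = β − ψ = 60.0000°
θ_3 = φ − θ_1 − θ_2 = -60.0006° (wrapped to (-180°,180°])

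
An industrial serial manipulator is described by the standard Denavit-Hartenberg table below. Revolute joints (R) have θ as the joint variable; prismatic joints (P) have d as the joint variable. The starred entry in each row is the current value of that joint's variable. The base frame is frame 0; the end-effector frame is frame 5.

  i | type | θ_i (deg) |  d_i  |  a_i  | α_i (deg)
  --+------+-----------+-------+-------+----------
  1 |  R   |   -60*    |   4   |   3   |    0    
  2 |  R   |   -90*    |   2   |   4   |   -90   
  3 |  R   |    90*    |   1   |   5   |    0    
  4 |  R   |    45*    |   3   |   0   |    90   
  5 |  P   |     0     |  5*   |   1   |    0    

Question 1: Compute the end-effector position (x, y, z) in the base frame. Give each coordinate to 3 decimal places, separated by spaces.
-2.414 -9.476 -3.243

after link 1: o_1 = (1.5000, -2.5981, 4.0000)
after link 2: o_2 = (-1.9641, -4.5981, 6.0000)
after link 3: o_3 = (-1.4641, -5.4641, 1.0000)
after link 4: o_4 = (0.0359, -8.0622, 1.0000)
after link 5: o_5 = (-2.4136, -9.4764, -3.2426)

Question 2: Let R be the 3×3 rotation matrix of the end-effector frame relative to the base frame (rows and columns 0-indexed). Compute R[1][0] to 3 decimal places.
0.354

End-effector x-axis (col 0 of R) = (0.6124,0.3536,-0.7071)
R[1][0] = 0.3536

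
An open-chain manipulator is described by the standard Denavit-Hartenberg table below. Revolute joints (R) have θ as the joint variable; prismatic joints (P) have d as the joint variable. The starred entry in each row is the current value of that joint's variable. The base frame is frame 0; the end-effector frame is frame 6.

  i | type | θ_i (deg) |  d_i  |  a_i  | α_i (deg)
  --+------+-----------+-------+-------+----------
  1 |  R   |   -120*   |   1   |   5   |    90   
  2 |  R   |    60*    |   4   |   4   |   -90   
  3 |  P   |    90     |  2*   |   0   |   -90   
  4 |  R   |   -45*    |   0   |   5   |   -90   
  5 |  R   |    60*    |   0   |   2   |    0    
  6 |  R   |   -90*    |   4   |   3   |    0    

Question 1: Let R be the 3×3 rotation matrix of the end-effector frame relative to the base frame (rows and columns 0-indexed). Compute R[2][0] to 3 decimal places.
-0.127

End-effector x-axis (col 0 of R) = (0.9205,0.3696,-0.1268)
R[2][0] = -0.1268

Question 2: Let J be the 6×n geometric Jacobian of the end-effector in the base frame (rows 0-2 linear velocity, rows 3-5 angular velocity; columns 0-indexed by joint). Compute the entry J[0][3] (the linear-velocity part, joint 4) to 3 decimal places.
axis z_3 = (0.2500,0.4330,-0.8660); lever o_n−o_3 = (9.0646,-2.1161,1.8266)
cross product → J_v[:, 3] = (-1.0416,-8.3068,-4.4541)
J_ω[:, 3] = z_3
entry J[0][3] = -1.0416

-1.042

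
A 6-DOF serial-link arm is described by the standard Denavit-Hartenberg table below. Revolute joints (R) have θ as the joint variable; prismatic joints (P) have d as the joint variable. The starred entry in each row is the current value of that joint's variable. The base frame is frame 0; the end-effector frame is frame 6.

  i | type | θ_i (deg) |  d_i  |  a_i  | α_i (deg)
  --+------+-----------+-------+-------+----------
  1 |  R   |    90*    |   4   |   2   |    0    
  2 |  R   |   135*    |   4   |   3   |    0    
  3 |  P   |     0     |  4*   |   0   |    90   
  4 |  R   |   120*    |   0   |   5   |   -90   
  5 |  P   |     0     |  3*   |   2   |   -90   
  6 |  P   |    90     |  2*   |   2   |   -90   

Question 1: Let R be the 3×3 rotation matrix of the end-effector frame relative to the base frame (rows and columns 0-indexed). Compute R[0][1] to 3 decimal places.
-0.707

End-effector y-axis (col 1 of R) = (-0.7071,0.7071,0.0000)
R[0][1] = -0.7071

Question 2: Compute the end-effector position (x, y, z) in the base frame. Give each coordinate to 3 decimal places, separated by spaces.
after link 1: o_1 = (0.0000, 2.0000, 4.0000)
after link 2: o_2 = (-2.1213, -0.1213, 8.0000)
after link 3: o_3 = (-2.1213, -0.1213, 12.0000)
after link 4: o_4 = (-0.3536, 1.6464, 16.3301)
after link 5: o_5 = (2.1907, 4.1907, 16.5622)
after link 6: o_6 = (2.3801, 1.5517, 17.5622)

2.380 1.552 17.562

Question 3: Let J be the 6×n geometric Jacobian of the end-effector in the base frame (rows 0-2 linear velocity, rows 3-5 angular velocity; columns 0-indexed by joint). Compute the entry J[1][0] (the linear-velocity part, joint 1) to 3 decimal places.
2.380

axis z_0 = ẑ; lever o_n−o_0 = (2.3801,1.5517,17.5622)
cross product → J_v[:, 0] = (-1.5517,2.3801,0.0000)
J_ω[:, 0] = z_0
entry J[1][0] = 2.3801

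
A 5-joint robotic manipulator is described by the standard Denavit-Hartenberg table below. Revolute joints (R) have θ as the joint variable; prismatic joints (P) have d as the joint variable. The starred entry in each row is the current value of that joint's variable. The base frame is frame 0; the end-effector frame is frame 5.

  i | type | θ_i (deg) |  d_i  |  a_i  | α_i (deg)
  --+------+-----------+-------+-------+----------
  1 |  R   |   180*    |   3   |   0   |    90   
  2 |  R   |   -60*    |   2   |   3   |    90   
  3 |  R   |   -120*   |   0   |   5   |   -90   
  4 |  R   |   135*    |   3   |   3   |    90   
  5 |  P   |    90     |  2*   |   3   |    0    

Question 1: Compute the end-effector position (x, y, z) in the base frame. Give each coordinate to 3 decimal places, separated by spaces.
after link 1: o_1 = (0.0000, 0.0000, 3.0000)
after link 2: o_2 = (-1.5000, 2.0000, 0.4019)
after link 3: o_3 = (-0.2500, -2.3301, 2.5670)
after link 4: o_4 = (-3.9165, -1.9930, 0.4591)
after link 5: o_5 = (-6.0867, -4.7178, -0.4714)

-6.087 -4.718 -0.471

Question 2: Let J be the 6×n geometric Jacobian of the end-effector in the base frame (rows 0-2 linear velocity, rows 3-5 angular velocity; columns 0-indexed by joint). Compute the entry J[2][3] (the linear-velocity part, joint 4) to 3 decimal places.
axis z_3 = (-0.4330,-0.5000,-0.7500); lever o_n−o_3 = (-5.8367,-2.3876,-3.0384)
cross product → J_v[:, 3] = (-0.2715,3.0619,-1.8845)
J_ω[:, 3] = z_3
entry J[2][3] = -1.8845

-1.884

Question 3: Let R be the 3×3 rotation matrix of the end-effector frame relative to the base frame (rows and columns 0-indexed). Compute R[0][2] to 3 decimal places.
-0.436

End-effector z-axis (col 2 of R) = (-0.4356,-0.6124,0.6597)
R[0][2] = -0.4356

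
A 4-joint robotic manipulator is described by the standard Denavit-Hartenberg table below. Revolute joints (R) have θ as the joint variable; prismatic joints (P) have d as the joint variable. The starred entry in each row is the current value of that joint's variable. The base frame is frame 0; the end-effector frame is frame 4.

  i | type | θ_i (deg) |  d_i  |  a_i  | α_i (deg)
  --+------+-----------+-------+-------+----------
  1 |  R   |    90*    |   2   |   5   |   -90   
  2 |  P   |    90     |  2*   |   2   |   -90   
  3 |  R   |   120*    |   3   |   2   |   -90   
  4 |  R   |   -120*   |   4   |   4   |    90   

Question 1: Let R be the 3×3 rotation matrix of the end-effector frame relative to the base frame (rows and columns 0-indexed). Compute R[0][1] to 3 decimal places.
End-effector y-axis (col 1 of R) = (-0.5000,-0.0000,0.8660)
R[0][1] = -0.5000

-0.500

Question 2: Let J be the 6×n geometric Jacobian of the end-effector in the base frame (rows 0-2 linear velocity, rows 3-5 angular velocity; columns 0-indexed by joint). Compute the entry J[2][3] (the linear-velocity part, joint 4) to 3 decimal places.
1.732

axis z_3 = (-0.5000,-0.0000,0.8660); lever o_n−o_3 = (-3.7321,-3.4641,2.4641)
cross product → J_v[:, 3] = (3.0000,-2.0000,1.7321)
J_ω[:, 3] = z_3
entry J[2][3] = 1.7321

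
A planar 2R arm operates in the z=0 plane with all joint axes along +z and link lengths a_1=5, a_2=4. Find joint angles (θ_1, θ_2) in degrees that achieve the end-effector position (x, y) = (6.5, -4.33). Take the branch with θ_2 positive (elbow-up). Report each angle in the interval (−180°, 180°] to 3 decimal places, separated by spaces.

-60.000 60.002

cos θ_2 = (60.9989−5²−4²)/(2·5·4) = 0.5000; θ_2 = 60.0018° (elbow-up)
β = atan2(-4.3300,6.5000) = -33.6697°; ψ = atan2(3.4642,6.9999) = 26.3303°
θ_1 = β − ψ = -60.0000°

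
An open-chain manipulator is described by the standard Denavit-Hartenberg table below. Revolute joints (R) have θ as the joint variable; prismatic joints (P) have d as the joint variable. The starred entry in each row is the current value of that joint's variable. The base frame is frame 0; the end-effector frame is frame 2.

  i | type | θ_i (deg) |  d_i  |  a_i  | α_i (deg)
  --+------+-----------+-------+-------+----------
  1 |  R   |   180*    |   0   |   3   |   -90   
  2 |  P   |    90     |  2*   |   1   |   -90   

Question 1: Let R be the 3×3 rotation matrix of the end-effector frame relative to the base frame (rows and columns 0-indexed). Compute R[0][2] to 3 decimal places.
End-effector z-axis (col 2 of R) = (1.0000,-0.0000,-0.0000)
R[0][2] = 1.0000

1.000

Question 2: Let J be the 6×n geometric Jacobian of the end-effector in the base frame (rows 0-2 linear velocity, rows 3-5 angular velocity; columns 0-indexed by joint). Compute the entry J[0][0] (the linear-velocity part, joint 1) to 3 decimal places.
axis z_0 = ẑ; lever o_n−o_0 = (-3.0000,-2.0000,-1.0000)
cross product → J_v[:, 0] = (2.0000,-3.0000,0.0000)
J_ω[:, 0] = z_0
entry J[0][0] = 2.0000

2.000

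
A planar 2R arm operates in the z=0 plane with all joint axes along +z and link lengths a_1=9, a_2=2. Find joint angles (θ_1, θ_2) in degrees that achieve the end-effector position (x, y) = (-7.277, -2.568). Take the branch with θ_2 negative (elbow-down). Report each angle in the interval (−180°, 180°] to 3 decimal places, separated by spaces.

cos θ_2 = (59.5494−9²−2²)/(2·9·2) = -0.7070; θ_2 = -134.9883° (elbow-down)
β = atan2(-2.5680,-7.2770) = -160.5624°; ψ = atan2(-1.4145,7.5861) = -10.5621°
θ_1 = β − ψ = -150.0003°

-150.000 -134.988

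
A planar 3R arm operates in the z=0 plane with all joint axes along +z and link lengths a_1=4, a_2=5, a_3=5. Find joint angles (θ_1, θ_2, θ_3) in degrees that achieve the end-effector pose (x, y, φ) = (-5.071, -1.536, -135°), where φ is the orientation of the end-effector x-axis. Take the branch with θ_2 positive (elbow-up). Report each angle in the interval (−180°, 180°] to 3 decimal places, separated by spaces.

29.988 150.009 45.003

wrist centre = target − a_3·(cos φ, sin φ) = (-1.5355, 1.9995)
cos θ_2 = (6.3558−4²−5²)/(2·4·5) = -0.8661; θ_2 = 150.0091° (elbow-up)
β = atan2(1.9995,-1.5355) = 127.5211°; ψ = atan2(2.4993,-0.3305) = 97.5335°
θ_1 = β − ψ = 29.9876°
θ_3 = φ − θ_1 − θ_2 = 45.0032° (wrapped to (-180°,180°])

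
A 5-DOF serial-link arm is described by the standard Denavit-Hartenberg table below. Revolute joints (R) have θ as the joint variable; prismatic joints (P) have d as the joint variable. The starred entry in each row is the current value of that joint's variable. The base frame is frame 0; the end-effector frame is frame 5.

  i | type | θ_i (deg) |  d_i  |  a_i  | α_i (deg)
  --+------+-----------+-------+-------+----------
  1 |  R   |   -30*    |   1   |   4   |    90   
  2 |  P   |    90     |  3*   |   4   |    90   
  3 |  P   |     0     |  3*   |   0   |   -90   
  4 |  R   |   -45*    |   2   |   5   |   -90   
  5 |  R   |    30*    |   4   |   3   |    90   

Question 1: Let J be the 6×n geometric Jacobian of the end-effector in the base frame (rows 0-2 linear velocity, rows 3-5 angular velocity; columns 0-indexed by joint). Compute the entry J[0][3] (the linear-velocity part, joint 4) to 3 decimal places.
axis z_3 = (-0.5000,-0.8660,0.0000); lever o_n−o_3 = (1.9534,-1.7051,8.2011)
cross product → J_v[:, 3] = (-7.1023,4.1005,2.5442)
J_ω[:, 3] = z_3
entry J[0][3] = -7.1023

-7.102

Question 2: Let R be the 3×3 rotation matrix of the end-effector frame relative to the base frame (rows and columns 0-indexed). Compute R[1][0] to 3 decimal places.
End-effector x-axis (col 0 of R) = (0.7803,0.1268,0.6124)
R[1][0] = 0.1268

0.127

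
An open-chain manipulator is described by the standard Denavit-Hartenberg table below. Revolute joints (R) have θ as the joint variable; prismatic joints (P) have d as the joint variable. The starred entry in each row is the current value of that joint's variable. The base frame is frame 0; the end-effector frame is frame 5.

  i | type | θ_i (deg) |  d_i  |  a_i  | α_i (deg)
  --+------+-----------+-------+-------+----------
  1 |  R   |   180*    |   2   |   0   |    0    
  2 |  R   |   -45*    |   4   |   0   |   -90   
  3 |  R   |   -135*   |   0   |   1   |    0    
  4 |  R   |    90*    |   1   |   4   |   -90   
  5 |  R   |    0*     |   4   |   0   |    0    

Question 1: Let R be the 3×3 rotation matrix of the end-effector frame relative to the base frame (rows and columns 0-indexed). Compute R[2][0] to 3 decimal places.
End-effector x-axis (col 0 of R) = (-0.5000,0.5000,0.7071)
R[2][0] = 0.7071

0.707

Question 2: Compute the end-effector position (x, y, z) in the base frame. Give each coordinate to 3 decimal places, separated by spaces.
-4.207 2.793 6.707

after link 1: o_1 = (0.0000, 0.0000, 2.0000)
after link 2: o_2 = (0.0000, 0.0000, 6.0000)
after link 3: o_3 = (0.5000, -0.5000, 6.7071)
after link 4: o_4 = (-2.2071, 0.7929, 9.5355)
after link 5: o_5 = (-4.2071, 2.7929, 6.7071)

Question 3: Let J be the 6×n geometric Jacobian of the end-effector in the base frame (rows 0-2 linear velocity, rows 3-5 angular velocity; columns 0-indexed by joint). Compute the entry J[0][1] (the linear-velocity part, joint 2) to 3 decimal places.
axis z_1 = (0.0000,0.0000,1.0000); lever o_n−o_1 = (-4.2071,2.7929,4.7071)
cross product → J_v[:, 1] = (-2.7929,-4.2071,0.0000)
J_ω[:, 1] = z_1
entry J[0][1] = -2.7929

-2.793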